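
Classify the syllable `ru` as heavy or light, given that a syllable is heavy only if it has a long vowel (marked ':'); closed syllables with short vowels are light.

light

`ru`: short vowel, open (no coda). Short vowel → light.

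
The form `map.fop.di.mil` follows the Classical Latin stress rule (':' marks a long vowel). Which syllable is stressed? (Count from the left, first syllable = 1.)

Classical Latin: stress the penult if heavy (long vowel or closed), else the antepenult.
Weights: 2 fop H, 3 di L, 4 mil H.
The penult (syllable 3, di) is light, so stress falls on the antepenult (syllable 2, fop).
Stress on syllable 2: map.ˈfop.di.mil.

2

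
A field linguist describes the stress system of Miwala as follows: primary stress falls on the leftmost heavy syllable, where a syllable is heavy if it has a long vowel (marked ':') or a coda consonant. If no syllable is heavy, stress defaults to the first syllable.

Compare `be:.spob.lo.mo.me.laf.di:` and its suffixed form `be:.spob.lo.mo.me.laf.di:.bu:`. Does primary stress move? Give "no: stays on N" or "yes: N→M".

no: stays on 1

Base `be:.spob.lo.mo.me.laf.di:` (7 syllables):
  Weights: 1 be: H, 2 spob H, 3 lo L, 4 mo L, 5 me L, 6 laf H, 7 di: H.
  Heavy syllables in the domain: 1, 2, 6, 7. The leftmost is syllable 1 (be:).
  → primary stress on syllable 1.
Suffixed `be:.spob.lo.mo.me.laf.di:.bu:` (8 syllables):
  Weights: 1 be: H, 2 spob H, 3 lo L, 4 mo L, 5 me L, 6 laf H, 7 di: H, 8 bu: H.
  Heavy syllables in the domain: 1, 2, 6, 7, 8. The leftmost is syllable 1 (be:).
  → primary stress on syllable 1.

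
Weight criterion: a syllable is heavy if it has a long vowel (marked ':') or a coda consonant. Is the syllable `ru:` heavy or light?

`ru:`: long vowel, open (no coda). Long vowel → heavy.

heavy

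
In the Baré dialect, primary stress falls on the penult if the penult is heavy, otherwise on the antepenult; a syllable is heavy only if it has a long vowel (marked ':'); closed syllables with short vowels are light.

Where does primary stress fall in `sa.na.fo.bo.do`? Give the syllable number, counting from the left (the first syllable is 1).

3

Weights: 3 fo L, 4 bo L, 5 do L.
The penult (syllable 4, bo) is light, so stress falls on the antepenult (syllable 3, fo).
Primary stress: syllable 3 → sa.na.ˈfo.bo.do.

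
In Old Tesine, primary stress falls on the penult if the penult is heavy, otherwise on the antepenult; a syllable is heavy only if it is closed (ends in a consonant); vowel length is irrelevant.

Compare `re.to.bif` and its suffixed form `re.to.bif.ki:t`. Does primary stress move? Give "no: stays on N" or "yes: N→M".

Base `re.to.bif` (3 syllables):
  Weights: 1 re L, 2 to L, 3 bif H.
  The penult (syllable 2, to) is light, so stress falls on the antepenult (syllable 1, re).
  → primary stress on syllable 1.
Suffixed `re.to.bif.ki:t` (4 syllables):
  Weights: 2 to L, 3 bif H, 4 ki:t H.
  The penult (syllable 3, bif) is heavy, so it takes stress.
  → primary stress on syllable 3.

yes: 1→3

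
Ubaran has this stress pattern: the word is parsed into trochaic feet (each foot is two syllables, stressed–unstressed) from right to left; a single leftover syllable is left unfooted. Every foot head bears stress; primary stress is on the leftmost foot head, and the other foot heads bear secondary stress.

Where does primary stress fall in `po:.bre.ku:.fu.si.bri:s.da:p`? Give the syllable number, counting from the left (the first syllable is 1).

2

Parse right to left into trochaic (ˈσσ) feet: po: (ˈbre.ku:) (ˈfu.si) (ˈbri:s.da:p). Syllable 1 is left unfooted.
Foot heads (stressed positions): 2, 4, 6.
End Rule Leftmost: primary stress on the leftmost head = syllable 2.
Primary stress: syllable 2 → po:.ˈbre.ku:.fu.si.bri:s.da:p.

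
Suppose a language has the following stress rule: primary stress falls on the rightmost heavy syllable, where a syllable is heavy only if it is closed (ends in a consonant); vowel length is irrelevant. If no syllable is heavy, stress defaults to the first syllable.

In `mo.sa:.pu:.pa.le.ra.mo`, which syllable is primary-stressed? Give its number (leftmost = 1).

1

Weights: 1 mo L, 2 sa: L, 3 pu: L, 4 pa L, 5 le L, 6 ra L, 7 mo L.
No heavy syllable in the domain; default to the first syllable = syllable 1.
Primary stress: syllable 1 → ˈmo.sa:.pu:.pa.le.ra.mo.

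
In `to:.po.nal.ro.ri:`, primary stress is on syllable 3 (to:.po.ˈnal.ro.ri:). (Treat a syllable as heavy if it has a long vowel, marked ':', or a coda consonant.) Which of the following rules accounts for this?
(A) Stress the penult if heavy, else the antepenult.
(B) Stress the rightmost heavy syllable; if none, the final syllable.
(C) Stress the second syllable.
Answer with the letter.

Rule A → syllable 3 ✓.
Rule B → syllable 5 (observed: 3).
Rule C → syllable 2 (observed: 3).

A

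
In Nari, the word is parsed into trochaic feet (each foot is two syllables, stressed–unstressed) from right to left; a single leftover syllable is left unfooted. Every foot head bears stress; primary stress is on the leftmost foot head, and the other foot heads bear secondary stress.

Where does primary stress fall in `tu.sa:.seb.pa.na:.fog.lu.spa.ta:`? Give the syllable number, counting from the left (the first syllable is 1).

Parse right to left into trochaic (ˈσσ) feet: tu (ˈsa:.seb) (ˈpa.na:) (ˈfog.lu) (ˈspa.ta:). Syllable 1 is left unfooted.
Foot heads (stressed positions): 2, 4, 6, 8.
End Rule Leftmost: primary stress on the leftmost head = syllable 2.
Primary stress: syllable 2 → tu.ˈsa:.seb.pa.na:.fog.lu.spa.ta:.

2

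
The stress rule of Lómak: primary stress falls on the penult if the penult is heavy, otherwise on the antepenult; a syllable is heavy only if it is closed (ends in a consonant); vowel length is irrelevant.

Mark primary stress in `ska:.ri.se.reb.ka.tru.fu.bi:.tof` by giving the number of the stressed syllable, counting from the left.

7

Weights: 7 fu L, 8 bi: L, 9 tof H.
The penult (syllable 8, bi:) is light, so stress falls on the antepenult (syllable 7, fu).
Primary stress: syllable 7 → ska:.ri.se.reb.ka.tru.ˈfu.bi:.tof.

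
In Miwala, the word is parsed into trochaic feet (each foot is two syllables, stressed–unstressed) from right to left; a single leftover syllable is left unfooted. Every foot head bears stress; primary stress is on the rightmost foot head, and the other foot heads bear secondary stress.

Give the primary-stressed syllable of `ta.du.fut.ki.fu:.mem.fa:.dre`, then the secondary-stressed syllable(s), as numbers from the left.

Parse right to left into trochaic (ˈσσ) feet: (ˈta.du) (ˈfut.ki) (ˈfu:.mem) (ˈfa:.dre).
Foot heads (stressed positions): 1, 3, 5, 7.
End Rule Rightmost: primary stress on the rightmost head = syllable 7.
Secondary stress on 1, 3, 5: ˌta.du.ˌfut.ki.ˌfu:.mem.ˈfa:.dre.

primary 7, secondary 1, 3, 5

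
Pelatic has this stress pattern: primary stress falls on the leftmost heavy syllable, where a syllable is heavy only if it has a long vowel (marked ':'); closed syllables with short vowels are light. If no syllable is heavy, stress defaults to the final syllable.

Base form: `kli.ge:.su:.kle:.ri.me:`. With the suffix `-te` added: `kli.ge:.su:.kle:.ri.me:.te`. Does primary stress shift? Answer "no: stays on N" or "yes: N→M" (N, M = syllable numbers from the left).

Base `kli.ge:.su:.kle:.ri.me:` (6 syllables):
  Weights: 1 kli L, 2 ge: H, 3 su: H, 4 kle: H, 5 ri L, 6 me: H.
  Heavy syllables in the domain: 2, 3, 4, 6. The leftmost is syllable 2 (ge:).
  → primary stress on syllable 2.
Suffixed `kli.ge:.su:.kle:.ri.me:.te` (7 syllables):
  Weights: 1 kli L, 2 ge: H, 3 su: H, 4 kle: H, 5 ri L, 6 me: H, 7 te L.
  Heavy syllables in the domain: 2, 3, 4, 6. The leftmost is syllable 2 (ge:).
  → primary stress on syllable 2.

no: stays on 2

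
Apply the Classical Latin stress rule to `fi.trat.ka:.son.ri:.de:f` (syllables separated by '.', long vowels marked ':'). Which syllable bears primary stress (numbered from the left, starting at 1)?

5

Classical Latin: stress the penult if heavy (long vowel or closed), else the antepenult.
Weights: 4 son H, 5 ri: H, 6 de:f H.
The penult (syllable 5, ri:) is heavy, so it takes stress.
Stress on syllable 5: fi.trat.ka:.son.ˈri:.de:f.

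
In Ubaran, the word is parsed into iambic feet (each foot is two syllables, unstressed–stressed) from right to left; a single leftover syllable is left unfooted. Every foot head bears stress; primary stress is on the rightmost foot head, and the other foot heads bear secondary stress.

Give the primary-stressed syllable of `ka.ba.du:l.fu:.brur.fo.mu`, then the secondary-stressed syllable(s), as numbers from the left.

Parse right to left into iambic (σˈσ) feet: ka (ba.ˈdu:l) (fu:.ˈbrur) (fo.ˈmu). Syllable 1 is left unfooted.
Foot heads (stressed positions): 3, 5, 7.
End Rule Rightmost: primary stress on the rightmost head = syllable 7.
Secondary stress on 3, 5: ka.ba.ˌdu:l.fu:.ˌbrur.fo.ˈmu.

primary 7, secondary 3, 5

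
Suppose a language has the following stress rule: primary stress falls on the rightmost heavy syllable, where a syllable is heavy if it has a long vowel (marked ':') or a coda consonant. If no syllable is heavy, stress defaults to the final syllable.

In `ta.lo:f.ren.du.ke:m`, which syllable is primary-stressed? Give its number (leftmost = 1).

Weights: 1 ta L, 2 lo:f H, 3 ren H, 4 du L, 5 ke:m H.
Heavy syllables in the domain: 2, 3, 5. The rightmost is syllable 5 (ke:m).
Primary stress: syllable 5 → ta.lo:f.ren.du.ˈke:m.

5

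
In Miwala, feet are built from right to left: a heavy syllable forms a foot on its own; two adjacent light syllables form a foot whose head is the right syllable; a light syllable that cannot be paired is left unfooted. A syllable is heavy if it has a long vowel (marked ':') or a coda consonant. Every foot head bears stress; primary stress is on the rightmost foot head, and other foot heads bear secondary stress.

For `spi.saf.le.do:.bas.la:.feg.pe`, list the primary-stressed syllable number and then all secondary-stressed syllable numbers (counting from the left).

primary 7, secondary 2, 4, 5, 6

Weights: 1 spi L, 2 saf H, 3 le L, 4 do: H, 5 bas H, 6 la: H, 7 feg H, 8 pe L.
Parse right to left (heavy = foot alone; LL = one foot; stranded L unfooted): spi (ˈsaf) le (ˈdo:) (ˈbas) (ˈla:) (ˈfeg) pe.
Foot heads: 2, 4, 5, 6, 7.
Primary stress on the rightmost head = syllable 7.
Secondary stress on 2, 4, 5, 6: spi.ˌsaf.le.ˌdo:.ˌbas.ˌla:.ˈfeg.pe.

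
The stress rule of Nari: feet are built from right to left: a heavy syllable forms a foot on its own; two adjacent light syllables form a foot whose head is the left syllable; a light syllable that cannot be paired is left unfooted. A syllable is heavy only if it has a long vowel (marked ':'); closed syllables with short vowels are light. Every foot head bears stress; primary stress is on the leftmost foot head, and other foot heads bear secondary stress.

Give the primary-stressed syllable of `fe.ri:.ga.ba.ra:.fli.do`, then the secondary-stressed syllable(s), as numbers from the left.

primary 2, secondary 3, 5, 6

Weights: 1 fe L, 2 ri: H, 3 ga L, 4 ba L, 5 ra: H, 6 fli L, 7 do L.
Parse right to left (heavy = foot alone; LL = one foot; stranded L unfooted): fe (ˈri:) (ˈga.ba) (ˈra:) (ˈfli.do).
Foot heads: 2, 3, 5, 6.
Primary stress on the leftmost head = syllable 2.
Secondary stress on 3, 5, 6: fe.ˈri:.ˌga.ba.ˌra:.ˌfli.do.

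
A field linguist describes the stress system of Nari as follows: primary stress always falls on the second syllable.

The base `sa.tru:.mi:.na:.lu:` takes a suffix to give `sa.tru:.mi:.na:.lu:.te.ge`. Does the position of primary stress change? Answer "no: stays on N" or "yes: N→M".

no: stays on 2

Base `sa.tru:.mi:.na:.lu:` (5 syllables):
  The word has 5 syllables; the second syllable is syllable 2 (tru:).
  → primary stress on syllable 2.
Suffixed `sa.tru:.mi:.na:.lu:.te.ge` (7 syllables):
  The word has 7 syllables; the second syllable is syllable 2 (tru:).
  → primary stress on syllable 2.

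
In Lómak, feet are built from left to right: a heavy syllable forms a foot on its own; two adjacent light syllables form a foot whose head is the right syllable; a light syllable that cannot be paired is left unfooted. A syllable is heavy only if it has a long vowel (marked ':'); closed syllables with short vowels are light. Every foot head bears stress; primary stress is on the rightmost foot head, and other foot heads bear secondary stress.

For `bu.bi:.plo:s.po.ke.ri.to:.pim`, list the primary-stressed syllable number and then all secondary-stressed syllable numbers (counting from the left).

Weights: 1 bu L, 2 bi: H, 3 plo:s H, 4 po L, 5 ke L, 6 ri L, 7 to: H, 8 pim L.
Parse left to right (heavy = foot alone; LL = one foot; stranded L unfooted): bu (ˈbi:) (ˈplo:s) (po.ˈke) ri (ˈto:) pim.
Foot heads: 2, 3, 5, 7.
Primary stress on the rightmost head = syllable 7.
Secondary stress on 2, 3, 5: bu.ˌbi:.ˌplo:s.po.ˌke.ri.ˈto:.pim.

primary 7, secondary 2, 3, 5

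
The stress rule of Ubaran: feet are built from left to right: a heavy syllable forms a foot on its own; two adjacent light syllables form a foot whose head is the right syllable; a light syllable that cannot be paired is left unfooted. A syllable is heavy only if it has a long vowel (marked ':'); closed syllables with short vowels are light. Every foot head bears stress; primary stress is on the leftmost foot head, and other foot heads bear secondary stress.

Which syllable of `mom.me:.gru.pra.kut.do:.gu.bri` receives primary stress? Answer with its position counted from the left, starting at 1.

Weights: 1 mom L, 2 me: H, 3 gru L, 4 pra L, 5 kut L, 6 do: H, 7 gu L, 8 bri L.
Parse left to right (heavy = foot alone; LL = one foot; stranded L unfooted): mom (ˈme:) (gru.ˈpra) kut (ˈdo:) (gu.ˈbri).
Foot heads: 2, 4, 6, 8.
Primary stress on the leftmost head = syllable 2.
Primary stress: syllable 2 → mom.ˈme:.gru.pra.kut.do:.gu.bri.

2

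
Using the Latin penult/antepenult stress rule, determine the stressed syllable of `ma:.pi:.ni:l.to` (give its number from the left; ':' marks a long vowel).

Classical Latin: stress the penult if heavy (long vowel or closed), else the antepenult.
Weights: 2 pi: H, 3 ni:l H, 4 to L.
The penult (syllable 3, ni:l) is heavy, so it takes stress.
Stress on syllable 3: ma:.pi:.ˈni:l.to.

3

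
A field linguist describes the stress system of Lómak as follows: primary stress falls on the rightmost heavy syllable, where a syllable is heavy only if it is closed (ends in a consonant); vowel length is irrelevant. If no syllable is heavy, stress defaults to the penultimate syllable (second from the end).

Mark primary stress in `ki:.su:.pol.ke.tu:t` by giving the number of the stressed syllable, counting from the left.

5

Weights: 1 ki: L, 2 su: L, 3 pol H, 4 ke L, 5 tu:t H.
Heavy syllables in the domain: 3, 5. The rightmost is syllable 5 (tu:t).
Primary stress: syllable 5 → ki:.su:.pol.ke.ˈtu:t.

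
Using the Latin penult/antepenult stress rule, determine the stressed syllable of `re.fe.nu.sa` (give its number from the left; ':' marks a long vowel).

2

Classical Latin: stress the penult if heavy (long vowel or closed), else the antepenult.
Weights: 2 fe L, 3 nu L, 4 sa L.
The penult (syllable 3, nu) is light, so stress falls on the antepenult (syllable 2, fe).
Stress on syllable 2: re.ˈfe.nu.sa.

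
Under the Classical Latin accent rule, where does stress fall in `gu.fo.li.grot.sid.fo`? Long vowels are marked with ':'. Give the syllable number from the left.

5

Classical Latin: stress the penult if heavy (long vowel or closed), else the antepenult.
Weights: 4 grot H, 5 sid H, 6 fo L.
The penult (syllable 5, sid) is heavy, so it takes stress.
Stress on syllable 5: gu.fo.li.grot.ˈsid.fo.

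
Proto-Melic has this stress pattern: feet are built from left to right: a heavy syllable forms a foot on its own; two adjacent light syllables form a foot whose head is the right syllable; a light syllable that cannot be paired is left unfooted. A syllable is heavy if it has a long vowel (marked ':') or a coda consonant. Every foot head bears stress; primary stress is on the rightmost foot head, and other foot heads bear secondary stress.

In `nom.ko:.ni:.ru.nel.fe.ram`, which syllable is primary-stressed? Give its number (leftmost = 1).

Weights: 1 nom H, 2 ko: H, 3 ni: H, 4 ru L, 5 nel H, 6 fe L, 7 ram H.
Parse left to right (heavy = foot alone; LL = one foot; stranded L unfooted): (ˈnom) (ˈko:) (ˈni:) ru (ˈnel) fe (ˈram).
Foot heads: 1, 2, 3, 5, 7.
Primary stress on the rightmost head = syllable 7.
Primary stress: syllable 7 → nom.ko:.ni:.ru.nel.fe.ˈram.

7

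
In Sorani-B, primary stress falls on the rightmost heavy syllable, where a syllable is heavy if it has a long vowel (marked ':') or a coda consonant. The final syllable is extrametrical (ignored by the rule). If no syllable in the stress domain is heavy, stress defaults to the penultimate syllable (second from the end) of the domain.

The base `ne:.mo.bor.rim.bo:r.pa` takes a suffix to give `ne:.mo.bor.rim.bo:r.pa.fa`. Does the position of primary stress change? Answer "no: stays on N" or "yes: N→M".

Base `ne:.mo.bor.rim.bo:r.pa` (6 syllables):
  The final syllable (6, pa) is extrametrical; the stress domain is syllables 1–5.
  Weights: 1 ne: H, 2 mo L, 3 bor H, 4 rim H, 5 bo:r H.
  Heavy syllables in the domain: 1, 3, 4, 5. The rightmost is syllable 5 (bo:r).
  → primary stress on syllable 5.
Suffixed `ne:.mo.bor.rim.bo:r.pa.fa` (7 syllables):
  The final syllable (7, fa) is extrametrical; the stress domain is syllables 1–6.
  Weights: 1 ne: H, 2 mo L, 3 bor H, 4 rim H, 5 bo:r H, 6 pa L.
  Heavy syllables in the domain: 1, 3, 4, 5. The rightmost is syllable 5 (bo:r).
  → primary stress on syllable 5.

no: stays on 5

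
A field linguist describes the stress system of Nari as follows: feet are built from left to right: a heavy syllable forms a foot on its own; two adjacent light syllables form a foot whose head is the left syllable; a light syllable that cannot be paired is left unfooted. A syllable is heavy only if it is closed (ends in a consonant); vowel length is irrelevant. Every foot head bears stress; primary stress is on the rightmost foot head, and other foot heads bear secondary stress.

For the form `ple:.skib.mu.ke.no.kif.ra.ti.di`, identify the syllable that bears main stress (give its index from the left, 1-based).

Weights: 1 ple: L, 2 skib H, 3 mu L, 4 ke L, 5 no L, 6 kif H, 7 ra L, 8 ti L, 9 di L.
Parse left to right (heavy = foot alone; LL = one foot; stranded L unfooted): ple: (ˈskib) (ˈmu.ke) no (ˈkif) (ˈra.ti) di.
Foot heads: 2, 3, 6, 7.
Primary stress on the rightmost head = syllable 7.
Primary stress: syllable 7 → ple:.skib.mu.ke.no.kif.ˈra.ti.di.

7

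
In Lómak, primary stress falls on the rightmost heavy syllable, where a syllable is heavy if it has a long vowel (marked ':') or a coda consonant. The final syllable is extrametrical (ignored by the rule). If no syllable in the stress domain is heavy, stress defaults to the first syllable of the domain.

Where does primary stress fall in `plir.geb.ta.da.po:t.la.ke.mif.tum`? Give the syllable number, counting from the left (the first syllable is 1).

8

The final syllable (9, tum) is extrametrical; the stress domain is syllables 1–8.
Weights: 1 plir H, 2 geb H, 3 ta L, 4 da L, 5 po:t H, 6 la L, 7 ke L, 8 mif H.
Heavy syllables in the domain: 1, 2, 5, 8. The rightmost is syllable 8 (mif).
Primary stress: syllable 8 → plir.geb.ta.da.po:t.la.ke.ˈmif.tum.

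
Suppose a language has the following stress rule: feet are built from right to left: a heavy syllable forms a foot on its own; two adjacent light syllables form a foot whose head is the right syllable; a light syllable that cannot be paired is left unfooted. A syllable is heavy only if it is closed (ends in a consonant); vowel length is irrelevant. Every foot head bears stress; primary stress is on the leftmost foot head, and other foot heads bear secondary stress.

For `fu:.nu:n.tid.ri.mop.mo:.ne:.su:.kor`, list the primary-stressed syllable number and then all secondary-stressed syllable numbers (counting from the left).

primary 2, secondary 3, 5, 8, 9

Weights: 1 fu: L, 2 nu:n H, 3 tid H, 4 ri L, 5 mop H, 6 mo: L, 7 ne: L, 8 su: L, 9 kor H.
Parse right to left (heavy = foot alone; LL = one foot; stranded L unfooted): fu: (ˈnu:n) (ˈtid) ri (ˈmop) mo: (ne:.ˈsu:) (ˈkor).
Foot heads: 2, 3, 5, 8, 9.
Primary stress on the leftmost head = syllable 2.
Secondary stress on 3, 5, 8, 9: fu:.ˈnu:n.ˌtid.ri.ˌmop.mo:.ne:.ˌsu:.ˌkor.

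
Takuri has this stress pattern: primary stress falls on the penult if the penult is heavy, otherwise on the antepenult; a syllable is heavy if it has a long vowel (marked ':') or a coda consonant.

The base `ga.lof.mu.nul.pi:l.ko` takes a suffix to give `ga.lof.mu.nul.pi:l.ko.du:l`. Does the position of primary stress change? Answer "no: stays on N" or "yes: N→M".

Base `ga.lof.mu.nul.pi:l.ko` (6 syllables):
  Weights: 4 nul H, 5 pi:l H, 6 ko L.
  The penult (syllable 5, pi:l) is heavy, so it takes stress.
  → primary stress on syllable 5.
Suffixed `ga.lof.mu.nul.pi:l.ko.du:l` (7 syllables):
  Weights: 5 pi:l H, 6 ko L, 7 du:l H.
  The penult (syllable 6, ko) is light, so stress falls on the antepenult (syllable 5, pi:l).
  → primary stress on syllable 5.

no: stays on 5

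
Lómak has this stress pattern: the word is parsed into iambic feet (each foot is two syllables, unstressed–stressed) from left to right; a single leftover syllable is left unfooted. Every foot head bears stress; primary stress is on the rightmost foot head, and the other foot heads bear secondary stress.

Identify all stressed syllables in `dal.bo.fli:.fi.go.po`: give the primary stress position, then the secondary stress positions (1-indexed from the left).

Parse left to right into iambic (σˈσ) feet: (dal.ˈbo) (fli:.ˈfi) (go.ˈpo).
Foot heads (stressed positions): 2, 4, 6.
End Rule Rightmost: primary stress on the rightmost head = syllable 6.
Secondary stress on 2, 4: dal.ˌbo.fli:.ˌfi.go.ˈpo.

primary 6, secondary 2, 4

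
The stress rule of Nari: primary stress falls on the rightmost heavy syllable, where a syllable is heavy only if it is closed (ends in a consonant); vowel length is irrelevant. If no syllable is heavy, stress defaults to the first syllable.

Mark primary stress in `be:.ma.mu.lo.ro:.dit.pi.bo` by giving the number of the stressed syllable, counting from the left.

6

Weights: 1 be: L, 2 ma L, 3 mu L, 4 lo L, 5 ro: L, 6 dit H, 7 pi L, 8 bo L.
Heavy syllables in the domain: 6. The rightmost is syllable 6 (dit).
Primary stress: syllable 6 → be:.ma.mu.lo.ro:.ˈdit.pi.bo.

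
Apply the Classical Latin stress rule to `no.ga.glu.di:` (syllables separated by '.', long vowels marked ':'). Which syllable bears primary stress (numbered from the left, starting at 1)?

Classical Latin: stress the penult if heavy (long vowel or closed), else the antepenult.
Weights: 2 ga L, 3 glu L, 4 di: H.
The penult (syllable 3, glu) is light, so stress falls on the antepenult (syllable 2, ga).
Stress on syllable 2: no.ˈga.glu.di:.

2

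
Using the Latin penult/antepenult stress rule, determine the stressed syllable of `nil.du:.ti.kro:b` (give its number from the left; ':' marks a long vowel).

Classical Latin: stress the penult if heavy (long vowel or closed), else the antepenult.
Weights: 2 du: H, 3 ti L, 4 kro:b H.
The penult (syllable 3, ti) is light, so stress falls on the antepenult (syllable 2, du:).
Stress on syllable 2: nil.ˈdu:.ti.kro:b.

2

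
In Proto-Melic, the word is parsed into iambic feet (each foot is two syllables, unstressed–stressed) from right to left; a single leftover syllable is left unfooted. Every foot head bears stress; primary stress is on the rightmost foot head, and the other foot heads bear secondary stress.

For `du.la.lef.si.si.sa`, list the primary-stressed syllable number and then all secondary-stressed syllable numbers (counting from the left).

primary 6, secondary 2, 4

Parse right to left into iambic (σˈσ) feet: (du.ˈla) (lef.ˈsi) (si.ˈsa).
Foot heads (stressed positions): 2, 4, 6.
End Rule Rightmost: primary stress on the rightmost head = syllable 6.
Secondary stress on 2, 4: du.ˌla.lef.ˌsi.si.ˈsa.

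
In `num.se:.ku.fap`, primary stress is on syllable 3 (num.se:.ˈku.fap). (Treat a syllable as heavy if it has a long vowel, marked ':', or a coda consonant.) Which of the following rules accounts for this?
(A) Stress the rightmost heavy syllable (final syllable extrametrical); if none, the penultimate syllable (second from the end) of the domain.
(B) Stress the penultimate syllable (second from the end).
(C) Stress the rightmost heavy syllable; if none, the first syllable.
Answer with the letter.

B

Rule A → syllable 2 (observed: 3).
Rule B → syllable 3 ✓.
Rule C → syllable 4 (observed: 3).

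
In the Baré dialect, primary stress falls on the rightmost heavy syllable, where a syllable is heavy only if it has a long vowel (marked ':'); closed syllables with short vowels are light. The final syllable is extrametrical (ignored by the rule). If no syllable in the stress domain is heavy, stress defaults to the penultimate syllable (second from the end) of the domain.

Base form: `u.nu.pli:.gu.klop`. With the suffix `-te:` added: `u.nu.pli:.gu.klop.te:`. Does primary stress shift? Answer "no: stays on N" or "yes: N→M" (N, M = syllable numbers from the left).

no: stays on 3

Base `u.nu.pli:.gu.klop` (5 syllables):
  The final syllable (5, klop) is extrametrical; the stress domain is syllables 1–4.
  Weights: 1 u L, 2 nu L, 3 pli: H, 4 gu L.
  Heavy syllables in the domain: 3. The rightmost is syllable 3 (pli:).
  → primary stress on syllable 3.
Suffixed `u.nu.pli:.gu.klop.te:` (6 syllables):
  The final syllable (6, te:) is extrametrical; the stress domain is syllables 1–5.
  Weights: 1 u L, 2 nu L, 3 pli: H, 4 gu L, 5 klop L.
  Heavy syllables in the domain: 3. The rightmost is syllable 3 (pli:).
  → primary stress on syllable 3.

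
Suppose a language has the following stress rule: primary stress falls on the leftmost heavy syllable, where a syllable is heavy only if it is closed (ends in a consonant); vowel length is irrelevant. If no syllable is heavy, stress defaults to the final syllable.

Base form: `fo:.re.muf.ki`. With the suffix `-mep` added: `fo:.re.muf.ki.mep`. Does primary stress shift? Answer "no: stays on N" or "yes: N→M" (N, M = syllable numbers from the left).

Base `fo:.re.muf.ki` (4 syllables):
  Weights: 1 fo: L, 2 re L, 3 muf H, 4 ki L.
  Heavy syllables in the domain: 3. The leftmost is syllable 3 (muf).
  → primary stress on syllable 3.
Suffixed `fo:.re.muf.ki.mep` (5 syllables):
  Weights: 1 fo: L, 2 re L, 3 muf H, 4 ki L, 5 mep H.
  Heavy syllables in the domain: 3, 5. The leftmost is syllable 3 (muf).
  → primary stress on syllable 3.

no: stays on 3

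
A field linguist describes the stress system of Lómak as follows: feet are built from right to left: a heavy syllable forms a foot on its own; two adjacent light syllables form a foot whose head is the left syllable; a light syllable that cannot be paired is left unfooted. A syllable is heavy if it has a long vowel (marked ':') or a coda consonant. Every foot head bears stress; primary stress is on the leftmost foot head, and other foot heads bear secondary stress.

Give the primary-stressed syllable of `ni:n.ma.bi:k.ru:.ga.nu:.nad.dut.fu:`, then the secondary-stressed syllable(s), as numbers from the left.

primary 1, secondary 3, 4, 6, 7, 8, 9

Weights: 1 ni:n H, 2 ma L, 3 bi:k H, 4 ru: H, 5 ga L, 6 nu: H, 7 nad H, 8 dut H, 9 fu: H.
Parse right to left (heavy = foot alone; LL = one foot; stranded L unfooted): (ˈni:n) ma (ˈbi:k) (ˈru:) ga (ˈnu:) (ˈnad) (ˈdut) (ˈfu:).
Foot heads: 1, 3, 4, 6, 7, 8, 9.
Primary stress on the leftmost head = syllable 1.
Secondary stress on 3, 4, 6, 7, 8, 9: ˈni:n.ma.ˌbi:k.ˌru:.ga.ˌnu:.ˌnad.ˌdut.ˌfu:.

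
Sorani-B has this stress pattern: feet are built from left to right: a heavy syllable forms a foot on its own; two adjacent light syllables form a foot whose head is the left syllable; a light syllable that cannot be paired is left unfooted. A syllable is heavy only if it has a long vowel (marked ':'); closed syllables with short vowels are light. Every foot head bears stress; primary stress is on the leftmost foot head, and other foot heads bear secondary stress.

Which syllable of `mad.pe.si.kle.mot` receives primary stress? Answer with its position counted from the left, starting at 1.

1

Weights: 1 mad L, 2 pe L, 3 si L, 4 kle L, 5 mot L.
Parse left to right (heavy = foot alone; LL = one foot; stranded L unfooted): (ˈmad.pe) (ˈsi.kle) mot.
Foot heads: 1, 3.
Primary stress on the leftmost head = syllable 1.
Primary stress: syllable 1 → ˈmad.pe.si.kle.mot.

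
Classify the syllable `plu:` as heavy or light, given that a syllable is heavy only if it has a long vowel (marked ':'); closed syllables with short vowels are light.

heavy

`plu:`: long vowel, open (no coda). Long vowel → heavy.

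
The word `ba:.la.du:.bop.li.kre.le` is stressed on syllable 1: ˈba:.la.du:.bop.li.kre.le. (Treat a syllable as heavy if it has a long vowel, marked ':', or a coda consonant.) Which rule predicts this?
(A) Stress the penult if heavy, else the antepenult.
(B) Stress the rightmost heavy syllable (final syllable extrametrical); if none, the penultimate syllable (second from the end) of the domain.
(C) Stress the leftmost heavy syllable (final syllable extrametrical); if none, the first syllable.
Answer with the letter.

Rule A → syllable 5 (observed: 1).
Rule B → syllable 4 (observed: 1).
Rule C → syllable 1 ✓.

C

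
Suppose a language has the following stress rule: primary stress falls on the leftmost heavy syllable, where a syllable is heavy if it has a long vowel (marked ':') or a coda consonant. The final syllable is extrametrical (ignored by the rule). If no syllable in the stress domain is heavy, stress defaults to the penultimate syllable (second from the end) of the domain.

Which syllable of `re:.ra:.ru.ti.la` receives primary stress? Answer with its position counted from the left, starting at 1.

The final syllable (5, la) is extrametrical; the stress domain is syllables 1–4.
Weights: 1 re: H, 2 ra: H, 3 ru L, 4 ti L.
Heavy syllables in the domain: 1, 2. The leftmost is syllable 1 (re:).
Primary stress: syllable 1 → ˈre:.ra:.ru.ti.la.

1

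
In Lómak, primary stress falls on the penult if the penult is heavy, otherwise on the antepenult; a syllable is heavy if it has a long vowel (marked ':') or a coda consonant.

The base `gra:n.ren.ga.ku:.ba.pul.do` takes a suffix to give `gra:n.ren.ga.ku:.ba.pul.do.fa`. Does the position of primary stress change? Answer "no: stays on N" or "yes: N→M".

no: stays on 6

Base `gra:n.ren.ga.ku:.ba.pul.do` (7 syllables):
  Weights: 5 ba L, 6 pul H, 7 do L.
  The penult (syllable 6, pul) is heavy, so it takes stress.
  → primary stress on syllable 6.
Suffixed `gra:n.ren.ga.ku:.ba.pul.do.fa` (8 syllables):
  Weights: 6 pul H, 7 do L, 8 fa L.
  The penult (syllable 7, do) is light, so stress falls on the antepenult (syllable 6, pul).
  → primary stress on syllable 6.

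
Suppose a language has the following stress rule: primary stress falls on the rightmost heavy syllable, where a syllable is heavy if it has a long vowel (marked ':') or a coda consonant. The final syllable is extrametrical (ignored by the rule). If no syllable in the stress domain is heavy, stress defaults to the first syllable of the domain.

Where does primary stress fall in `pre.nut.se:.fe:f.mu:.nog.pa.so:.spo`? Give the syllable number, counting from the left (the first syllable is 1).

The final syllable (9, spo) is extrametrical; the stress domain is syllables 1–8.
Weights: 1 pre L, 2 nut H, 3 se: H, 4 fe:f H, 5 mu: H, 6 nog H, 7 pa L, 8 so: H.
Heavy syllables in the domain: 2, 3, 4, 5, 6, 8. The rightmost is syllable 8 (so:).
Primary stress: syllable 8 → pre.nut.se:.fe:f.mu:.nog.pa.ˈso:.spo.

8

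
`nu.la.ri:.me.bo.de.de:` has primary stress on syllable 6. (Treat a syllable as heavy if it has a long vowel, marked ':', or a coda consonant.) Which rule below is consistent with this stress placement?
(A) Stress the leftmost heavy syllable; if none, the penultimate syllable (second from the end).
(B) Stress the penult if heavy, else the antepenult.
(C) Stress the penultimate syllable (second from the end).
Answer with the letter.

C

Rule A → syllable 3 (observed: 6).
Rule B → syllable 5 (observed: 6).
Rule C → syllable 6 ✓.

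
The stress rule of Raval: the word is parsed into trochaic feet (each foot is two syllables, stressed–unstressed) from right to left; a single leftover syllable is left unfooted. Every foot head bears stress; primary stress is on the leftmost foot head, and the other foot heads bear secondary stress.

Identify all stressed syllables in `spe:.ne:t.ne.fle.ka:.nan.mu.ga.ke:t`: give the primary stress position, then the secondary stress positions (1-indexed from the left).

Parse right to left into trochaic (ˈσσ) feet: spe: (ˈne:t.ne) (ˈfle.ka:) (ˈnan.mu) (ˈga.ke:t). Syllable 1 is left unfooted.
Foot heads (stressed positions): 2, 4, 6, 8.
End Rule Leftmost: primary stress on the leftmost head = syllable 2.
Secondary stress on 4, 6, 8: spe:.ˈne:t.ne.ˌfle.ka:.ˌnan.mu.ˌga.ke:t.

primary 2, secondary 4, 6, 8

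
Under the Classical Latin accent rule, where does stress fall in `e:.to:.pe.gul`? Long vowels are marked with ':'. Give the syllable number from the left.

2

Classical Latin: stress the penult if heavy (long vowel or closed), else the antepenult.
Weights: 2 to: H, 3 pe L, 4 gul H.
The penult (syllable 3, pe) is light, so stress falls on the antepenult (syllable 2, to:).
Stress on syllable 2: e:.ˈto:.pe.gul.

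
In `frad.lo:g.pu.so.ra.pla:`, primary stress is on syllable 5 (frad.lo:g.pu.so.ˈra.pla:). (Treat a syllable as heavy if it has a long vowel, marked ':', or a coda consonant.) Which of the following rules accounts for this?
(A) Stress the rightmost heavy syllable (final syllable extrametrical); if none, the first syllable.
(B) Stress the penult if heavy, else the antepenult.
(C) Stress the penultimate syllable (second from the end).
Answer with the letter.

C

Rule A → syllable 2 (observed: 5).
Rule B → syllable 4 (observed: 5).
Rule C → syllable 5 ✓.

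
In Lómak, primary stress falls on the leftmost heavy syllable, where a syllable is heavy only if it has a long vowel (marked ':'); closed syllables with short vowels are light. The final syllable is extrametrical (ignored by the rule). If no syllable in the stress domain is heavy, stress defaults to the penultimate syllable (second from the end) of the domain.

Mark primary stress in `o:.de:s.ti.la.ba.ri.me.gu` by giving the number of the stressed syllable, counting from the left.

1

The final syllable (8, gu) is extrametrical; the stress domain is syllables 1–7.
Weights: 1 o: H, 2 de:s H, 3 ti L, 4 la L, 5 ba L, 6 ri L, 7 me L.
Heavy syllables in the domain: 1, 2. The leftmost is syllable 1 (o:).
Primary stress: syllable 1 → ˈo:.de:s.ti.la.ba.ri.me.gu.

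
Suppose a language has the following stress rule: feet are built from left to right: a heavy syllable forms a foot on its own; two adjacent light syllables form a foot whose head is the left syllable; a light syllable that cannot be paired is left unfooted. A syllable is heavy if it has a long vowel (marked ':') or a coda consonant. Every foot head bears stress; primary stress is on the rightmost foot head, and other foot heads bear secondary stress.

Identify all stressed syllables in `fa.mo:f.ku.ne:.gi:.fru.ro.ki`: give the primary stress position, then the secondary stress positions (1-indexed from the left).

primary 6, secondary 2, 4, 5

Weights: 1 fa L, 2 mo:f H, 3 ku L, 4 ne: H, 5 gi: H, 6 fru L, 7 ro L, 8 ki L.
Parse left to right (heavy = foot alone; LL = one foot; stranded L unfooted): fa (ˈmo:f) ku (ˈne:) (ˈgi:) (ˈfru.ro) ki.
Foot heads: 2, 4, 5, 6.
Primary stress on the rightmost head = syllable 6.
Secondary stress on 2, 4, 5: fa.ˌmo:f.ku.ˌne:.ˌgi:.ˈfru.ro.ki.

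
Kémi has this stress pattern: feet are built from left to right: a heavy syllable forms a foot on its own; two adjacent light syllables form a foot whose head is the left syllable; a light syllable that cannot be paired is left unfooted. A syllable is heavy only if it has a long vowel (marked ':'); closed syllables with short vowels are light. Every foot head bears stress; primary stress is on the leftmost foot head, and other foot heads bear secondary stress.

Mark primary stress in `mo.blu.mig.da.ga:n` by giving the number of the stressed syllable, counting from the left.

Weights: 1 mo L, 2 blu L, 3 mig L, 4 da L, 5 ga:n H.
Parse left to right (heavy = foot alone; LL = one foot; stranded L unfooted): (ˈmo.blu) (ˈmig.da) (ˈga:n).
Foot heads: 1, 3, 5.
Primary stress on the leftmost head = syllable 1.
Primary stress: syllable 1 → ˈmo.blu.mig.da.ga:n.

1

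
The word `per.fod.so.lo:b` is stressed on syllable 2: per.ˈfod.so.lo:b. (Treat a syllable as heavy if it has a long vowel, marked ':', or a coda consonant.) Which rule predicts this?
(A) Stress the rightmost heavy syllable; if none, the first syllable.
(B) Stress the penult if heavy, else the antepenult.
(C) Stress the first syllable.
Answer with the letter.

Rule A → syllable 4 (observed: 2).
Rule B → syllable 2 ✓.
Rule C → syllable 1 (observed: 2).

B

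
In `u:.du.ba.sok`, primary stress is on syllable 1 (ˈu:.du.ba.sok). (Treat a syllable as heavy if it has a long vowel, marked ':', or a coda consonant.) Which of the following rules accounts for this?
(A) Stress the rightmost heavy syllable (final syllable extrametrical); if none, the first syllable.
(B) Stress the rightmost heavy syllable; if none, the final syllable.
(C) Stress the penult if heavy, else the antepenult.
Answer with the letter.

Rule A → syllable 1 ✓.
Rule B → syllable 4 (observed: 1).
Rule C → syllable 2 (observed: 1).

A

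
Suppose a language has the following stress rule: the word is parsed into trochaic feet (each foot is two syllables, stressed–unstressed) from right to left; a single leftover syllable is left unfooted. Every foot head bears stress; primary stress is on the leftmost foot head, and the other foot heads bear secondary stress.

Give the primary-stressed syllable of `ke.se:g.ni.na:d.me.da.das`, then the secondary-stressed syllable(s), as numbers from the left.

Parse right to left into trochaic (ˈσσ) feet: ke (ˈse:g.ni) (ˈna:d.me) (ˈda.das). Syllable 1 is left unfooted.
Foot heads (stressed positions): 2, 4, 6.
End Rule Leftmost: primary stress on the leftmost head = syllable 2.
Secondary stress on 4, 6: ke.ˈse:g.ni.ˌna:d.me.ˌda.das.

primary 2, secondary 4, 6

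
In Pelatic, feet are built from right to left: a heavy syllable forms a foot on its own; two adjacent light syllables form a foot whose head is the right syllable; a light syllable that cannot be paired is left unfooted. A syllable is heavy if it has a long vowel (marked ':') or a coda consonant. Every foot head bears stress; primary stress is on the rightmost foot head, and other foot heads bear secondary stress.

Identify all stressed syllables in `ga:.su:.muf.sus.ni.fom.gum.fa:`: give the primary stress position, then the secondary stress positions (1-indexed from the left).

primary 8, secondary 1, 2, 3, 4, 6, 7

Weights: 1 ga: H, 2 su: H, 3 muf H, 4 sus H, 5 ni L, 6 fom H, 7 gum H, 8 fa: H.
Parse right to left (heavy = foot alone; LL = one foot; stranded L unfooted): (ˈga:) (ˈsu:) (ˈmuf) (ˈsus) ni (ˈfom) (ˈgum) (ˈfa:).
Foot heads: 1, 2, 3, 4, 6, 7, 8.
Primary stress on the rightmost head = syllable 8.
Secondary stress on 1, 2, 3, 4, 6, 7: ˌga:.ˌsu:.ˌmuf.ˌsus.ni.ˌfom.ˌgum.ˈfa:.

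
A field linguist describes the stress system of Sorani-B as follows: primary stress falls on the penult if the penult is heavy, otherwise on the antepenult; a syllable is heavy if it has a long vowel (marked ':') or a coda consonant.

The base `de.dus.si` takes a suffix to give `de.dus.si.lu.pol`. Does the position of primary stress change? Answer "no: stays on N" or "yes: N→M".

Base `de.dus.si` (3 syllables):
  Weights: 1 de L, 2 dus H, 3 si L.
  The penult (syllable 2, dus) is heavy, so it takes stress.
  → primary stress on syllable 2.
Suffixed `de.dus.si.lu.pol` (5 syllables):
  Weights: 3 si L, 4 lu L, 5 pol H.
  The penult (syllable 4, lu) is light, so stress falls on the antepenult (syllable 3, si).
  → primary stress on syllable 3.

yes: 2→3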